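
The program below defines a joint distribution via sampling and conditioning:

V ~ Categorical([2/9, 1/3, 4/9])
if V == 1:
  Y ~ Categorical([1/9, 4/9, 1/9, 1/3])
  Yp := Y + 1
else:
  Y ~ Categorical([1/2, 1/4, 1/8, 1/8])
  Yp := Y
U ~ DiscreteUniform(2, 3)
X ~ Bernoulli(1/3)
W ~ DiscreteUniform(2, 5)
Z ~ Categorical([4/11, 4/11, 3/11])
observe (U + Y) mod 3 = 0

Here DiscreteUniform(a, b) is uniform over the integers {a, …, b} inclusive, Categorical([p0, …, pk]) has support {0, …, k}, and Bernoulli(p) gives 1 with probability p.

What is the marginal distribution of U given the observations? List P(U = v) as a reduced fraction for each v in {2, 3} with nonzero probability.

Enumerate traces; 216 have nonzero weight after conditioning:
  (V=0, Y=0, U=3, X=0, W=2, Z=0) weight 1/297
  (V=0, Y=0, U=3, X=0, W=2, Z=1) weight 1/297
  (V=0, Y=0, U=3, X=0, W=2, Z=2) weight 1/396
  (V=0, Y=0, U=3, X=0, W=3, Z=0) weight 1/297
  (V=0, Y=0, U=3, X=0, W=3, Z=1) weight 1/297
  (V=0, Y=0, U=3, X=0, W=3, Z=2) weight 1/396
  (V=0, Y=0, U=3, X=0, W=4, Z=0) weight 1/297
  (V=0, Y=0, U=3, X=0, W=4, Z=1) weight 1/297
  (V=0, Y=1, U=2, X=0, W=2, Z=0) weight 1/594
  … 207 more
Group by U:
  weight(U=2) = 17/108
  weight(U=3) = 61/216
Total weight = 17/108 + 61/216 = 95/216
P(U=2 | obs) = 17/108 / 95/216 = 34/95
P(U=3 | obs) = 61/216 / 95/216 = 61/95

P(U=2) = 34/95, P(U=3) = 61/95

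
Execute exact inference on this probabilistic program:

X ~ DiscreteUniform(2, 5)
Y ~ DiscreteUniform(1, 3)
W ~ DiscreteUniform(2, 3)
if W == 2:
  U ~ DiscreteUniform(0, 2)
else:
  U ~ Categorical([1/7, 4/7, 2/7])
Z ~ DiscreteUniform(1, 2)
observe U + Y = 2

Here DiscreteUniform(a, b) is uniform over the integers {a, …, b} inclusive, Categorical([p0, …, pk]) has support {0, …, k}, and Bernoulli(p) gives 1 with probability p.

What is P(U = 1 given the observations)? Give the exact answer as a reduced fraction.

P(U = 1 | obs) = 19/29

Enumerate traces; 32 have nonzero weight after conditioning:
  (X=2, Y=1, W=2, U=1, Z=1) weight 1/144
  (X=2, Y=1, W=2, U=1, Z=2) weight 1/144
  (X=2, Y=1, W=3, U=1, Z=1) weight 1/84
  (X=2, Y=1, W=3, U=1, Z=2) weight 1/84
  (X=2, Y=2, W=2, U=0, Z=1) weight 1/144
  (X=2, Y=2, W=2, U=0, Z=2) weight 1/144
  (X=2, Y=2, W=3, U=0, Z=1) weight 1/336
  (X=2, Y=2, W=3, U=0, Z=2) weight 1/336
  … 24 more
Group by U:
  weight(U=0) = 5/63
  weight(U=1) = 19/126
Total weight = 5/63 + 19/126 = 29/126
P(U=0 | obs) = 5/63 / 29/126 = 10/29
P(U=1 | obs) = 19/126 / 29/126 = 19/29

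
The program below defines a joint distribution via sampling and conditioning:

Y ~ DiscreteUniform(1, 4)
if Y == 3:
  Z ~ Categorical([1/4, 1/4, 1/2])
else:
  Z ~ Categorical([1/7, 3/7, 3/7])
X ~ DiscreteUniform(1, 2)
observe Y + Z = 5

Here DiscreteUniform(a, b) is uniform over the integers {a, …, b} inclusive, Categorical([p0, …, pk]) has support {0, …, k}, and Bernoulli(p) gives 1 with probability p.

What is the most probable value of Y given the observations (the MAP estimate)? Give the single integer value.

Enumerate traces; 4 have nonzero weight after conditioning:
  (Y=3, Z=2, X=1) weight 1/16
  (Y=3, Z=2, X=2) weight 1/16
  (Y=4, Z=1, X=1) weight 3/56
  (Y=4, Z=1, X=2) weight 3/56
Group by Y:
  weight(Y=3) = 1/8
  weight(Y=4) = 3/28
Total weight = 1/8 + 3/28 = 13/56
P(Y=3 | obs) = 1/8 / 13/56 = 7/13
P(Y=4 | obs) = 3/28 / 13/56 = 6/13
argmax = 3

argmax_v P(Y = v | obs) = 3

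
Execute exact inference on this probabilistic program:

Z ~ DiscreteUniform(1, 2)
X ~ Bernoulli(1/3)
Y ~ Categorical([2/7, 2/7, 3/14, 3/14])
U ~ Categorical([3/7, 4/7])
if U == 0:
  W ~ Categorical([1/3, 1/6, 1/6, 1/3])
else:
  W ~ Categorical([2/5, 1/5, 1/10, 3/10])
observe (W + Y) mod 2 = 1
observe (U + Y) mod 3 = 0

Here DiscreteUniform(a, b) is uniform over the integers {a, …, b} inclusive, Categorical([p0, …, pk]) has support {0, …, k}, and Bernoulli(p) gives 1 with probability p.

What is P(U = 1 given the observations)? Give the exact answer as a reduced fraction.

P(U = 1 | obs) = 4/11

Enumerate traces; 24 have nonzero weight after conditioning:
  (Z=1, X=0, Y=0, U=0, W=1) weight 1/147
  (Z=1, X=0, Y=0, U=0, W=3) weight 2/147
  (Z=1, X=0, Y=2, U=1, W=1) weight 2/245
  (Z=1, X=0, Y=2, U=1, W=3) weight 3/245
  (Z=1, X=0, Y=3, U=0, W=0) weight 1/98
  (Z=1, X=0, Y=3, U=0, W=2) weight 1/196
  (Z=1, X=1, Y=0, U=0, W=1) weight 1/294
  (Z=1, X=1, Y=0, U=0, W=3) weight 1/147
  … 16 more
Group by U:
  weight(U=0) = 3/28
  weight(U=1) = 3/49
Total weight = 3/28 + 3/49 = 33/196
P(U=0 | obs) = 3/28 / 33/196 = 7/11
P(U=1 | obs) = 3/49 / 33/196 = 4/11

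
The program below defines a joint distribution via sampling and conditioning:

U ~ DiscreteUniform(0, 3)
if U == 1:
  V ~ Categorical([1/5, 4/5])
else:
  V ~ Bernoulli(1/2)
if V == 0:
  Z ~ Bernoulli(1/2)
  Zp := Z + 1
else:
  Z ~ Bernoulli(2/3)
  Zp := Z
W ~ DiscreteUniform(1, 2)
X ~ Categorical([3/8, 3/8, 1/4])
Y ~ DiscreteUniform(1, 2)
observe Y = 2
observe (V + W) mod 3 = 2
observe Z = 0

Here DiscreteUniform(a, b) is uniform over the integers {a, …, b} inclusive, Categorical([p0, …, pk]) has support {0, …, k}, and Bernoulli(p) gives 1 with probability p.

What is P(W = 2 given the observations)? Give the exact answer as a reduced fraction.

P(W = 2 | obs) = 51/97

Enumerate traces; 24 have nonzero weight after conditioning:
  (U=0, V=0, Z=0, W=2, X=0, Y=2) weight 3/512
  (U=0, V=0, Z=0, W=2, X=1, Y=2) weight 3/512
  (U=0, V=0, Z=0, W=2, X=2, Y=2) weight 1/256
  (U=0, V=1, Z=0, W=1, X=0, Y=2) weight 1/256
  (U=0, V=1, Z=0, W=1, X=1, Y=2) weight 1/256
  (U=0, V=1, Z=0, W=1, X=2, Y=2) weight 1/384
  (U=1, V=0, Z=0, W=2, X=0, Y=2) weight 3/1280
  (U=1, V=0, Z=0, W=2, X=1, Y=2) weight 3/1280
  … 16 more
Group by W:
  weight(W=1) = 23/480
  weight(W=2) = 17/320
Total weight = 23/480 + 17/320 = 97/960
P(W=1 | obs) = 23/480 / 97/960 = 46/97
P(W=2 | obs) = 17/320 / 97/960 = 51/97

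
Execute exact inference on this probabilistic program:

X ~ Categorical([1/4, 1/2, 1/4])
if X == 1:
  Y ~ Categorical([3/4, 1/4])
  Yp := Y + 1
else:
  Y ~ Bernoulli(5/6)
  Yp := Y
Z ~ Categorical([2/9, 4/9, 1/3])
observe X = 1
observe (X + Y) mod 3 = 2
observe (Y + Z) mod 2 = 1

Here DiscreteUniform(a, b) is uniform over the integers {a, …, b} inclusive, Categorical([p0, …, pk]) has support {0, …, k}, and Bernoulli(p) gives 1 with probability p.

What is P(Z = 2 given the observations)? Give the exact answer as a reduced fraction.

P(Z = 2 | obs) = 3/5

Enumerate traces; 2 have nonzero weight after conditioning:
  (X=1, Y=1, Z=0) weight 1/36
  (X=1, Y=1, Z=2) weight 1/24
Group by Z:
  weight(Z=0) = 1/36
  weight(Z=2) = 1/24
Total weight = 1/36 + 1/24 = 5/72
P(Z=0 | obs) = 1/36 / 5/72 = 2/5
P(Z=2 | obs) = 1/24 / 5/72 = 3/5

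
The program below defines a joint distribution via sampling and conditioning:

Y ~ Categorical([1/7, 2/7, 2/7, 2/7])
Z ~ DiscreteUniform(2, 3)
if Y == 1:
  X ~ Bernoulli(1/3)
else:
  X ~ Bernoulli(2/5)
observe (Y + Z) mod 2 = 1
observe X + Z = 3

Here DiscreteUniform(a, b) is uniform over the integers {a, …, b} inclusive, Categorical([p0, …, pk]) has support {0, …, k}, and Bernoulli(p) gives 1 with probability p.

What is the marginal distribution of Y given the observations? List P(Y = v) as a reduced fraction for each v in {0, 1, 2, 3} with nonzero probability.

P(Y=0) = 9/49, P(Y=1) = 10/49, P(Y=2) = 18/49, P(Y=3) = 12/49

Enumerate traces; 4 have nonzero weight after conditioning:
  (Y=0, Z=3, X=0) weight 3/70
  (Y=1, Z=2, X=1) weight 1/21
  (Y=2, Z=3, X=0) weight 3/35
  (Y=3, Z=2, X=1) weight 2/35
Group by Y:
  weight(Y=0) = 3/70
  weight(Y=1) = 1/21
  weight(Y=2) = 3/35
  weight(Y=3) = 2/35
Total weight = 3/70 + 1/21 + 3/35 + 2/35 = 7/30
P(Y=0 | obs) = 3/70 / 7/30 = 9/49
P(Y=1 | obs) = 1/21 / 7/30 = 10/49
P(Y=2 | obs) = 3/35 / 7/30 = 18/49
P(Y=3 | obs) = 2/35 / 7/30 = 12/49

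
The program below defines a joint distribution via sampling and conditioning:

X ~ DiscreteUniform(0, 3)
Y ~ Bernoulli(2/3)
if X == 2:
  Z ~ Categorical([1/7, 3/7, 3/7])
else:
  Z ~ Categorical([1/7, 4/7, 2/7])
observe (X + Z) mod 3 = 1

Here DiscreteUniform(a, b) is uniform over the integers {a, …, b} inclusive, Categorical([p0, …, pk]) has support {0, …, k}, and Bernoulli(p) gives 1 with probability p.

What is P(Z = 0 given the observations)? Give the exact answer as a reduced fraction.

P(Z = 0 | obs) = 1/12

Enumerate traces; 8 have nonzero weight after conditioning:
  (X=0, Y=0, Z=1) weight 1/21
  (X=0, Y=1, Z=1) weight 2/21
  (X=1, Y=0, Z=0) weight 1/84
  (X=1, Y=1, Z=0) weight 1/42
  (X=2, Y=0, Z=2) weight 1/28
  (X=2, Y=1, Z=2) weight 1/14
  (X=3, Y=0, Z=1) weight 1/21
  (X=3, Y=1, Z=1) weight 2/21
Group by Z:
  weight(Z=0) = 1/28
  weight(Z=1) = 2/7
  weight(Z=2) = 3/28
Total weight = 1/28 + 2/7 + 3/28 = 3/7
P(Z=0 | obs) = 1/28 / 3/7 = 1/12
P(Z=1 | obs) = 2/7 / 3/7 = 2/3
P(Z=2 | obs) = 3/28 / 3/7 = 1/4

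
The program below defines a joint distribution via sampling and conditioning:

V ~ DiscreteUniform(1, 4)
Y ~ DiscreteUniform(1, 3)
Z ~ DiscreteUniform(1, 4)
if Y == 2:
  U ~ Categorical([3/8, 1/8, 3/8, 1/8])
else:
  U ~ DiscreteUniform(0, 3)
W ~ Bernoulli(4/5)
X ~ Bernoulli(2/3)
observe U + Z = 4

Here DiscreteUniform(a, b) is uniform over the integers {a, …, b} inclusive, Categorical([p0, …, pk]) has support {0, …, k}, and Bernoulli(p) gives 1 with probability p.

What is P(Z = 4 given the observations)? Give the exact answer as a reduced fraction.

P(Z = 4 | obs) = 7/24

Enumerate traces; 192 have nonzero weight after conditioning:
  (V=1, Y=1, Z=1, U=3, W=0, X=0) weight 1/2880
  (V=1, Y=1, Z=1, U=3, W=0, X=1) weight 1/1440
  (V=1, Y=1, Z=1, U=3, W=1, X=0) weight 1/720
  (V=1, Y=1, Z=1, U=3, W=1, X=1) weight 1/360
  (V=1, Y=1, Z=2, U=2, W=0, X=0) weight 1/2880
  (V=1, Y=1, Z=2, U=2, W=0, X=1) weight 1/1440
  (V=1, Y=1, Z=2, U=2, W=1, X=0) weight 1/720
  (V=1, Y=1, Z=2, U=2, W=1, X=1) weight 1/360
  (V=1, Y=1, Z=3, U=1, W=0, X=0) weight 1/2880
  (V=1, Y=1, Z=4, U=0, W=0, X=0) weight 1/2880
  … 182 more
Group by Z:
  weight(Z=1) = 5/96
  weight(Z=2) = 7/96
  weight(Z=3) = 5/96
  weight(Z=4) = 7/96
Total weight = 5/96 + 7/96 + 5/96 + 7/96 = 1/4
P(Z=1 | obs) = 5/96 / 1/4 = 5/24
P(Z=2 | obs) = 7/96 / 1/4 = 7/24
P(Z=3 | obs) = 5/96 / 1/4 = 5/24
P(Z=4 | obs) = 7/96 / 1/4 = 7/24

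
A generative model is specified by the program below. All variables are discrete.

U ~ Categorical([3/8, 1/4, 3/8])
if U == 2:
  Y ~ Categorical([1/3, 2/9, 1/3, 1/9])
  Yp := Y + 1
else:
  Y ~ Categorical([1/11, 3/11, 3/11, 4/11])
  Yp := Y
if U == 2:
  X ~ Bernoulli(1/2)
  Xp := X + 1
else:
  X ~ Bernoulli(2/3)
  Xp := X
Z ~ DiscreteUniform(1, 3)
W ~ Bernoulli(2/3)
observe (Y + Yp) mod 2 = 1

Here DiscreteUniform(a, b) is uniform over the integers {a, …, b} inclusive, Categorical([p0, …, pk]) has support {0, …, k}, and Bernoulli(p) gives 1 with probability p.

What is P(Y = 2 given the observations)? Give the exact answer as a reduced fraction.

Enumerate traces; 48 have nonzero weight after conditioning:
  (U=2, Y=0, X=0, Z=1, W=0) weight 1/144
  (U=2, Y=0, X=0, Z=1, W=1) weight 1/72
  (U=2, Y=0, X=0, Z=2, W=0) weight 1/144
  (U=2, Y=0, X=0, Z=2, W=1) weight 1/72
  (U=2, Y=0, X=0, Z=3, W=0) weight 1/144
  (U=2, Y=0, X=0, Z=3, W=1) weight 1/72
  (U=2, Y=0, X=1, Z=1, W=0) weight 1/144
  (U=2, Y=0, X=1, Z=1, W=1) weight 1/72
  (U=2, Y=1, X=0, Z=1, W=0) weight 1/216
  (U=2, Y=2, X=0, Z=1, W=0) weight 1/144
  … 38 more
Group by Y:
  weight(Y=0) = 1/8
  weight(Y=1) = 1/12
  weight(Y=2) = 1/8
  weight(Y=3) = 1/24
Total weight = 1/8 + 1/12 + 1/8 + 1/24 = 3/8
P(Y=0 | obs) = 1/8 / 3/8 = 1/3
P(Y=1 | obs) = 1/12 / 3/8 = 2/9
P(Y=2 | obs) = 1/8 / 3/8 = 1/3
P(Y=3 | obs) = 1/24 / 3/8 = 1/9

P(Y = 2 | obs) = 1/3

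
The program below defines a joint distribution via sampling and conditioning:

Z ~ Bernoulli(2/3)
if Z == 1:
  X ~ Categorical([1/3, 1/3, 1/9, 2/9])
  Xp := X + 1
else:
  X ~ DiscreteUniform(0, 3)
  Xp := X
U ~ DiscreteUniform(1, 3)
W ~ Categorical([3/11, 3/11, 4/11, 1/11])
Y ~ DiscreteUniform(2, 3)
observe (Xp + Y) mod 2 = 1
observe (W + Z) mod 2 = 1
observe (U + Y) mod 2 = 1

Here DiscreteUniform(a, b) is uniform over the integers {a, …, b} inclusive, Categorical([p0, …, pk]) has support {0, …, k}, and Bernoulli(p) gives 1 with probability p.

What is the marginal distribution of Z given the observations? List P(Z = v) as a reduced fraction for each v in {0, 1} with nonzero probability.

P(Z=0) = 27/118, P(Z=1) = 91/118

Enumerate traces; 24 have nonzero weight after conditioning:
  (Z=0, X=0, U=2, W=1, Y=3) weight 1/264
  (Z=0, X=0, U=2, W=3, Y=3) weight 1/792
  (Z=0, X=1, U=1, W=1, Y=2) weight 1/264
  (Z=0, X=1, U=1, W=3, Y=2) weight 1/792
  (Z=0, X=1, U=3, W=1, Y=2) weight 1/264
  (Z=0, X=1, U=3, W=3, Y=2) weight 1/792
  (Z=0, X=2, U=2, W=1, Y=3) weight 1/264
  (Z=0, X=2, U=2, W=3, Y=3) weight 1/792
  (Z=1, X=0, U=1, W=0, Y=2) weight 1/99
  … 15 more
Group by Z:
  weight(Z=0) = 1/33
  weight(Z=1) = 91/891
Total weight = 1/33 + 91/891 = 118/891
P(Z=0 | obs) = 1/33 / 118/891 = 27/118
P(Z=1 | obs) = 91/891 / 118/891 = 91/118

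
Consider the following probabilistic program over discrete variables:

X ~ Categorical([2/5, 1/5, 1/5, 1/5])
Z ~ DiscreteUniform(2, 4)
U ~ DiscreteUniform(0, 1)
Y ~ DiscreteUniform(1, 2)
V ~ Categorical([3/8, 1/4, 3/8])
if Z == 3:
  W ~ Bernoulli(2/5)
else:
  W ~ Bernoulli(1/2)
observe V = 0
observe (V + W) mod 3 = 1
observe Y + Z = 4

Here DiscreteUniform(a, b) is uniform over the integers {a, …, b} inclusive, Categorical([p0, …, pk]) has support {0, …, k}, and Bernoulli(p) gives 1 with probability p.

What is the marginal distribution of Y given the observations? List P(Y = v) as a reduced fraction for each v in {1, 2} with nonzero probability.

P(Y=1) = 4/9, P(Y=2) = 5/9

Enumerate traces; 16 have nonzero weight after conditioning:
  (X=0, Z=2, U=0, Y=2, V=0, W=1) weight 1/160
  (X=0, Z=2, U=1, Y=2, V=0, W=1) weight 1/160
  (X=0, Z=3, U=0, Y=1, V=0, W=1) weight 1/200
  (X=0, Z=3, U=1, Y=1, V=0, W=1) weight 1/200
  (X=1, Z=2, U=0, Y=2, V=0, W=1) weight 1/320
  (X=1, Z=2, U=1, Y=2, V=0, W=1) weight 1/320
  (X=1, Z=3, U=0, Y=1, V=0, W=1) weight 1/400
  (X=1, Z=3, U=1, Y=1, V=0, W=1) weight 1/400
  … 8 more
Group by Y:
  weight(Y=1) = 1/40
  weight(Y=2) = 1/32
Total weight = 1/40 + 1/32 = 9/160
P(Y=1 | obs) = 1/40 / 9/160 = 4/9
P(Y=2 | obs) = 1/32 / 9/160 = 5/9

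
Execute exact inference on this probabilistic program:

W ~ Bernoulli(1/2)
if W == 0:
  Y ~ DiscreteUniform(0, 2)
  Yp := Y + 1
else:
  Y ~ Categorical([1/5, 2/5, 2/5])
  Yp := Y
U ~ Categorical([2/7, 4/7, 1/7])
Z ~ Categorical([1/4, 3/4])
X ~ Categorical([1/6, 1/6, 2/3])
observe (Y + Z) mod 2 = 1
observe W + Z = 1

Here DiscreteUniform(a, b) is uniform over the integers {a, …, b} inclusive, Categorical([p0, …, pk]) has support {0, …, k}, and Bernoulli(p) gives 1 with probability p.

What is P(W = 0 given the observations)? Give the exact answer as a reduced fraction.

Enumerate traces; 27 have nonzero weight after conditioning:
  (W=0, Y=0, U=0, Z=1, X=0) weight 1/168
  (W=0, Y=0, U=0, Z=1, X=1) weight 1/168
  (W=0, Y=0, U=0, Z=1, X=2) weight 1/42
  (W=0, Y=0, U=1, Z=1, X=0) weight 1/84
  (W=0, Y=0, U=1, Z=1, X=1) weight 1/84
  (W=0, Y=0, U=1, Z=1, X=2) weight 1/21
  (W=0, Y=0, U=2, Z=1, X=0) weight 1/336
  (W=0, Y=0, U=2, Z=1, X=1) weight 1/336
  (W=1, Y=1, U=0, Z=0, X=0) weight 1/420
  … 18 more
Group by W:
  weight(W=0) = 1/4
  weight(W=1) = 1/20
Total weight = 1/4 + 1/20 = 3/10
P(W=0 | obs) = 1/4 / 3/10 = 5/6
P(W=1 | obs) = 1/20 / 3/10 = 1/6

P(W = 0 | obs) = 5/6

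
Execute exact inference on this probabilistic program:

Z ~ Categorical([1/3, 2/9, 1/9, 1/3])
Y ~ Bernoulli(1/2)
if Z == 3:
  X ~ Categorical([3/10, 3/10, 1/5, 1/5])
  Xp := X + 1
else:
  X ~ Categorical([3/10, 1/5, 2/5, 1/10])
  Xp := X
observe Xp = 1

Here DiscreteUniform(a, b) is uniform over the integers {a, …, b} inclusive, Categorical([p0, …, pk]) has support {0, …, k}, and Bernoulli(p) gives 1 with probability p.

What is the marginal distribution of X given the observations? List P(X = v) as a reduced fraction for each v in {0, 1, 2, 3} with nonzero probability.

Enumerate traces; 8 have nonzero weight after conditioning:
  (Z=0, Y=0, X=1) weight 1/30
  (Z=0, Y=1, X=1) weight 1/30
  (Z=1, Y=0, X=1) weight 1/45
  (Z=1, Y=1, X=1) weight 1/45
  (Z=2, Y=0, X=1) weight 1/90
  (Z=2, Y=1, X=1) weight 1/90
  (Z=3, Y=0, X=0) weight 1/20
  (Z=3, Y=1, X=0) weight 1/20
Group by X:
  weight(X=0) = 1/10
  weight(X=1) = 2/15
Total weight = 1/10 + 2/15 = 7/30
P(X=0 | obs) = 1/10 / 7/30 = 3/7
P(X=1 | obs) = 2/15 / 7/30 = 4/7

P(X=0) = 3/7, P(X=1) = 4/7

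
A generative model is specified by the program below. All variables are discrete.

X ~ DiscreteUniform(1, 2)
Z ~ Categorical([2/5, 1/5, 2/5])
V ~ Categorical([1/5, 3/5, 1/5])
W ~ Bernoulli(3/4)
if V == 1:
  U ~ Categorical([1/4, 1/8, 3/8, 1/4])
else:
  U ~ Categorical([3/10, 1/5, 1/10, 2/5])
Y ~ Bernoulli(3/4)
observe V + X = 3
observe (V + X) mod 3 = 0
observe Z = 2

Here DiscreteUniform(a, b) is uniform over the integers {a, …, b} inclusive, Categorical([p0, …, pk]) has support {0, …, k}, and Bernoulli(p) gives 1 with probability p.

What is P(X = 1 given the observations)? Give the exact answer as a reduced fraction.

P(X = 1 | obs) = 1/4

Enumerate traces; 32 have nonzero weight after conditioning:
  (X=1, Z=2, V=2, W=0, U=0, Y=0) weight 3/4000
  (X=1, Z=2, V=2, W=0, U=0, Y=1) weight 9/4000
  (X=1, Z=2, V=2, W=0, U=1, Y=0) weight 1/2000
  (X=1, Z=2, V=2, W=0, U=1, Y=1) weight 3/2000
  (X=1, Z=2, V=2, W=0, U=2, Y=0) weight 1/4000
  (X=1, Z=2, V=2, W=0, U=2, Y=1) weight 3/4000
  (X=1, Z=2, V=2, W=0, U=3, Y=0) weight 1/1000
  (X=1, Z=2, V=2, W=0, U=3, Y=1) weight 3/1000
  (X=2, Z=2, V=1, W=0, U=0, Y=0) weight 3/1600
  … 23 more
Group by X:
  weight(X=1) = 1/25
  weight(X=2) = 3/25
Total weight = 1/25 + 3/25 = 4/25
P(X=1 | obs) = 1/25 / 4/25 = 1/4
P(X=2 | obs) = 3/25 / 4/25 = 3/4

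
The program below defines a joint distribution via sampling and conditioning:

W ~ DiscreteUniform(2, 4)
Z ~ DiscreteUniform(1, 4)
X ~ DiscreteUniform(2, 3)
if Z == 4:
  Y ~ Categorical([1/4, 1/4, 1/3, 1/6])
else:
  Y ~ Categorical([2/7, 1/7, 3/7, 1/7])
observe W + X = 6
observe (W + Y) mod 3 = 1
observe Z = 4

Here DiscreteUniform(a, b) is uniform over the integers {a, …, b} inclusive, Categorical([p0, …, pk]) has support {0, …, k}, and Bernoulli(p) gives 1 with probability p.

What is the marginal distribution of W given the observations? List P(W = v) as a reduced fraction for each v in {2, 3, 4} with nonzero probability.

Enumerate traces; 3 have nonzero weight after conditioning:
  (W=3, Z=4, X=3, Y=1) weight 1/96
  (W=4, Z=4, X=2, Y=0) weight 1/96
  (W=4, Z=4, X=2, Y=3) weight 1/144
Group by W:
  weight(W=3) = 1/96
  weight(W=4) = 5/288
Total weight = 1/96 + 5/288 = 1/36
P(W=3 | obs) = 1/96 / 1/36 = 3/8
P(W=4 | obs) = 5/288 / 1/36 = 5/8

P(W=3) = 3/8, P(W=4) = 5/8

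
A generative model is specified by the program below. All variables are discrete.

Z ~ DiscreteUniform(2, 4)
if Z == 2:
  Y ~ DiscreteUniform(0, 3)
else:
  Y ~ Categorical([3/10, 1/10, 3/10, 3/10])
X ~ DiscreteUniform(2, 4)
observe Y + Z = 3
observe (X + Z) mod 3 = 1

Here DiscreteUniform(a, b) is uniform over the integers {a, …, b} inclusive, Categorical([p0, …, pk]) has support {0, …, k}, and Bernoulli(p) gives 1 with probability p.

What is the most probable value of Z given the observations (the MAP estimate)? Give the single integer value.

Enumerate traces; 2 have nonzero weight after conditioning:
  (Z=2, Y=1, X=2) weight 1/36
  (Z=3, Y=0, X=4) weight 1/30
Group by Z:
  weight(Z=2) = 1/36
  weight(Z=3) = 1/30
Total weight = 1/36 + 1/30 = 11/180
P(Z=2 | obs) = 1/36 / 11/180 = 5/11
P(Z=3 | obs) = 1/30 / 11/180 = 6/11
argmax = 3

argmax_v P(Z = v | obs) = 3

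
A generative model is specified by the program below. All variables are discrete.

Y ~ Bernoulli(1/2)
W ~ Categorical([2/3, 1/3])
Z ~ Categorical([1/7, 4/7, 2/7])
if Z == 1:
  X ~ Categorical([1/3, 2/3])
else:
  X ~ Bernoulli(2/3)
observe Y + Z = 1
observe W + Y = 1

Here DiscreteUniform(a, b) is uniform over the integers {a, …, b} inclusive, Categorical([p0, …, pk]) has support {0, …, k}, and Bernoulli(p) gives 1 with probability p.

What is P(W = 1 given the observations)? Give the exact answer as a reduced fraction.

Enumerate traces; 4 have nonzero weight after conditioning:
  (Y=0, W=1, Z=1, X=0) weight 2/63
  (Y=0, W=1, Z=1, X=1) weight 4/63
  (Y=1, W=0, Z=0, X=0) weight 1/63
  (Y=1, W=0, Z=0, X=1) weight 2/63
Group by W:
  weight(W=0) = 1/21
  weight(W=1) = 2/21
Total weight = 1/21 + 2/21 = 1/7
P(W=0 | obs) = 1/21 / 1/7 = 1/3
P(W=1 | obs) = 2/21 / 1/7 = 2/3

P(W = 1 | obs) = 2/3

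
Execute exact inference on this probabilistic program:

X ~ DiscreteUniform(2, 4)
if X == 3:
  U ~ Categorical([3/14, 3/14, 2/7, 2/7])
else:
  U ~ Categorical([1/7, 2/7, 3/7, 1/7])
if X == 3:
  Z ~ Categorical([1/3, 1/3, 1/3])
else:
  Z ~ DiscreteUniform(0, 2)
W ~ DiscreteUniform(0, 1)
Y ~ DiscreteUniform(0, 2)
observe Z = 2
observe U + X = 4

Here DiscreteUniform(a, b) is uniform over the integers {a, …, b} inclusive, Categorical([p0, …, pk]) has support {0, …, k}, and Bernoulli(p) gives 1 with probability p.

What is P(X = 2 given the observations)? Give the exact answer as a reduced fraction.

Enumerate traces; 18 have nonzero weight after conditioning:
  (X=2, U=2, Z=2, W=0, Y=0) weight 1/126
  (X=2, U=2, Z=2, W=0, Y=1) weight 1/126
  (X=2, U=2, Z=2, W=0, Y=2) weight 1/126
  (X=2, U=2, Z=2, W=1, Y=0) weight 1/126
  (X=2, U=2, Z=2, W=1, Y=1) weight 1/126
  (X=2, U=2, Z=2, W=1, Y=2) weight 1/126
  (X=3, U=1, Z=2, W=0, Y=0) weight 1/252
  (X=3, U=1, Z=2, W=0, Y=1) weight 1/252
  (X=4, U=0, Z=2, W=0, Y=0) weight 1/378
  … 9 more
Group by X:
  weight(X=2) = 1/21
  weight(X=3) = 1/42
  weight(X=4) = 1/63
Total weight = 1/21 + 1/42 + 1/63 = 11/126
P(X=2 | obs) = 1/21 / 11/126 = 6/11
P(X=3 | obs) = 1/42 / 11/126 = 3/11
P(X=4 | obs) = 1/63 / 11/126 = 2/11

P(X = 2 | obs) = 6/11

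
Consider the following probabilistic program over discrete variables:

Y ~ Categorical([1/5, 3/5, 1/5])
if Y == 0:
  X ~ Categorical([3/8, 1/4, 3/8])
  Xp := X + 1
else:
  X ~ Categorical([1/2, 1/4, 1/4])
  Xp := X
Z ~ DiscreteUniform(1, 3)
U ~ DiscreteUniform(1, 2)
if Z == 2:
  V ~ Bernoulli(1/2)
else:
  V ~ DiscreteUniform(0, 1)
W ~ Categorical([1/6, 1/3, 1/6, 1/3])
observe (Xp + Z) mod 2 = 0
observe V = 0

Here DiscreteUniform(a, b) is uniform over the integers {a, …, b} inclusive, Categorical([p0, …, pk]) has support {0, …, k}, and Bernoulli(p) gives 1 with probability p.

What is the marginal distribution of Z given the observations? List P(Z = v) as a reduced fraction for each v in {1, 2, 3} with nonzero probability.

Enumerate traces; 104 have nonzero weight after conditioning:
  (Y=0, X=0, Z=1, U=1, V=0, W=0) weight 1/960
  (Y=0, X=0, Z=1, U=1, V=0, W=1) weight 1/480
  (Y=0, X=0, Z=1, U=1, V=0, W=2) weight 1/960
  (Y=0, X=0, Z=1, U=1, V=0, W=3) weight 1/480
  (Y=0, X=0, Z=1, U=2, V=0, W=0) weight 1/960
  (Y=0, X=0, Z=1, U=2, V=0, W=1) weight 1/480
  (Y=0, X=0, Z=1, U=2, V=0, W=2) weight 1/960
  (Y=0, X=0, Z=1, U=2, V=0, W=3) weight 1/480
  (Y=0, X=0, Z=3, U=1, V=0, W=0) weight 1/960
  (Y=0, X=1, Z=2, U=1, V=0, W=0) weight 1/1440
  … 94 more
Group by Z:
  weight(Z=1) = 7/120
  weight(Z=2) = 13/120
  weight(Z=3) = 7/120
Total weight = 7/120 + 13/120 + 7/120 = 9/40
P(Z=1 | obs) = 7/120 / 9/40 = 7/27
P(Z=2 | obs) = 13/120 / 9/40 = 13/27
P(Z=3 | obs) = 7/120 / 9/40 = 7/27

P(Z=1) = 7/27, P(Z=2) = 13/27, P(Z=3) = 7/27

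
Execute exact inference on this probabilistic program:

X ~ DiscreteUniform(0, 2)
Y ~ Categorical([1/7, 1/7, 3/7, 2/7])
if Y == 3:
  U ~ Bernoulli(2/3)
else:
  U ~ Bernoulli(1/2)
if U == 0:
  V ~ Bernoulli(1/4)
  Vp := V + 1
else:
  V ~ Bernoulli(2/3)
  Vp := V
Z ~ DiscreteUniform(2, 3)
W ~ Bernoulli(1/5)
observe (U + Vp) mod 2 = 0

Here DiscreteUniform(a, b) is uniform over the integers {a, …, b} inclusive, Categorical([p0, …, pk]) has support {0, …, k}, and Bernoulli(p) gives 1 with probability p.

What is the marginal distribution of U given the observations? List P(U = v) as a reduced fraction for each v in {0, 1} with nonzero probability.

Enumerate traces; 96 have nonzero weight after conditioning:
  (X=0, Y=0, U=0, V=1, Z=2, W=0) weight 1/420
  (X=0, Y=0, U=0, V=1, Z=2, W=1) weight 1/1680
  (X=0, Y=0, U=0, V=1, Z=3, W=0) weight 1/420
  (X=0, Y=0, U=0, V=1, Z=3, W=1) weight 1/1680
  (X=0, Y=0, U=1, V=1, Z=2, W=0) weight 2/315
  (X=0, Y=0, U=1, V=1, Z=2, W=1) weight 1/630
  (X=0, Y=0, U=1, V=1, Z=3, W=0) weight 2/315
  (X=0, Y=0, U=1, V=1, Z=3, W=1) weight 1/630
  … 88 more
Group by U:
  weight(U=0) = 19/168
  weight(U=1) = 23/63
Total weight = 19/168 + 23/63 = 241/504
P(U=0 | obs) = 19/168 / 241/504 = 57/241
P(U=1 | obs) = 23/63 / 241/504 = 184/241

P(U=0) = 57/241, P(U=1) = 184/241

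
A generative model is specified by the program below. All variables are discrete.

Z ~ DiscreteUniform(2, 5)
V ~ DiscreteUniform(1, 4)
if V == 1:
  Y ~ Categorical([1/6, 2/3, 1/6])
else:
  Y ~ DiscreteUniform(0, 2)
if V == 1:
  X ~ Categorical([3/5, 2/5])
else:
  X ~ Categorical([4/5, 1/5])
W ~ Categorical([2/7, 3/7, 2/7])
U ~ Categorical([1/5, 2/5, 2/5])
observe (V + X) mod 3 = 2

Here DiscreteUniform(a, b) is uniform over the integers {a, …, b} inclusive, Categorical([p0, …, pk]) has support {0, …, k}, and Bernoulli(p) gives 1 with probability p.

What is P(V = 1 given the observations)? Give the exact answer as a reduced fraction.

Enumerate traces; 324 have nonzero weight after conditioning:
  (Z=2, V=1, Y=0, X=1, W=0, U=0) weight 1/4200
  (Z=2, V=1, Y=0, X=1, W=0, U=1) weight 1/2100
  (Z=2, V=1, Y=0, X=1, W=0, U=2) weight 1/2100
  (Z=2, V=1, Y=0, X=1, W=1, U=0) weight 1/2800
  (Z=2, V=1, Y=0, X=1, W=1, U=1) weight 1/1400
  (Z=2, V=1, Y=0, X=1, W=1, U=2) weight 1/1400
  (Z=2, V=1, Y=0, X=1, W=2, U=0) weight 1/4200
  (Z=2, V=1, Y=0, X=1, W=2, U=1) weight 1/2100
  (Z=2, V=2, Y=0, X=0, W=0, U=0) weight 1/1050
  (Z=2, V=4, Y=0, X=1, W=0, U=0) weight 1/4200
  … 314 more
Group by V:
  weight(V=1) = 1/10
  weight(V=2) = 1/5
  weight(V=4) = 1/20
Total weight = 1/10 + 1/5 + 1/20 = 7/20
P(V=1 | obs) = 1/10 / 7/20 = 2/7
P(V=2 | obs) = 1/5 / 7/20 = 4/7
P(V=4 | obs) = 1/20 / 7/20 = 1/7

P(V = 1 | obs) = 2/7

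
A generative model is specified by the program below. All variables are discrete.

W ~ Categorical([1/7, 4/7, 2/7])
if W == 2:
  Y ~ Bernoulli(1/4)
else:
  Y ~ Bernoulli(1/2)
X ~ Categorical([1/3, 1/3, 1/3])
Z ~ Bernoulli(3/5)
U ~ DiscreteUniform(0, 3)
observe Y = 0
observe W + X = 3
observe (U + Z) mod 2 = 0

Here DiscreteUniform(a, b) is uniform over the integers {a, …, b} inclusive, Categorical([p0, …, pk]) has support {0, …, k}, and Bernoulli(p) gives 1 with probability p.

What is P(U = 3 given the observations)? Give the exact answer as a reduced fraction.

Enumerate traces; 8 have nonzero weight after conditioning:
  (W=1, Y=0, X=2, Z=0, U=0) weight 1/105
  (W=1, Y=0, X=2, Z=0, U=2) weight 1/105
  (W=1, Y=0, X=2, Z=1, U=1) weight 1/70
  (W=1, Y=0, X=2, Z=1, U=3) weight 1/70
  (W=2, Y=0, X=1, Z=0, U=0) weight 1/140
  (W=2, Y=0, X=1, Z=0, U=2) weight 1/140
  (W=2, Y=0, X=1, Z=1, U=1) weight 3/280
  (W=2, Y=0, X=1, Z=1, U=3) weight 3/280
Group by U:
  weight(U=0) = 1/60
  weight(U=1) = 1/40
  weight(U=2) = 1/60
  weight(U=3) = 1/40
Total weight = 1/60 + 1/40 + 1/60 + 1/40 = 1/12
P(U=0 | obs) = 1/60 / 1/12 = 1/5
P(U=1 | obs) = 1/40 / 1/12 = 3/10
P(U=2 | obs) = 1/60 / 1/12 = 1/5
P(U=3 | obs) = 1/40 / 1/12 = 3/10

P(U = 3 | obs) = 3/10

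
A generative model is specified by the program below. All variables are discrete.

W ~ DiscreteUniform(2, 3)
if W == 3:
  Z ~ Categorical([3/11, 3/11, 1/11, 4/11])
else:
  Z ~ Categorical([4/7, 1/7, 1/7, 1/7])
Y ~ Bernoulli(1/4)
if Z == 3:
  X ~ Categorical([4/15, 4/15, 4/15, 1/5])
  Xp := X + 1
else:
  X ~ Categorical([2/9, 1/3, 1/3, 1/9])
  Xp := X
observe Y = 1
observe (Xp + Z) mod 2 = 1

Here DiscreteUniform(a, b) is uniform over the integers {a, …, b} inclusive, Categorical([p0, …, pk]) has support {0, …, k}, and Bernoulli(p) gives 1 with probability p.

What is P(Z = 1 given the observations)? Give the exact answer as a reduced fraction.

P(Z = 1 | obs) = 800/3279

Enumerate traces; 16 have nonzero weight after conditioning:
  (W=2, Z=0, Y=1, X=1) weight 1/42
  (W=2, Z=0, Y=1, X=3) weight 1/126
  (W=2, Z=1, Y=1, X=0) weight 1/252
  (W=2, Z=1, Y=1, X=2) weight 1/168
  (W=2, Z=2, Y=1, X=1) weight 1/168
  (W=2, Z=2, Y=1, X=3) weight 1/504
  (W=2, Z=3, Y=1, X=1) weight 1/210
  (W=2, Z=3, Y=1, X=3) weight 1/280
  … 8 more
Group by Z:
  weight(Z=0) = 65/1386
  weight(Z=1) = 20/693
  weight(Z=2) = 1/77
  weight(Z=3) = 13/440
Total weight = 65/1386 + 20/693 + 1/77 + 13/440 = 1093/9240
P(Z=0 | obs) = 65/1386 / 1093/9240 = 1300/3279
P(Z=1 | obs) = 20/693 / 1093/9240 = 800/3279
P(Z=2 | obs) = 1/77 / 1093/9240 = 120/1093
P(Z=3 | obs) = 13/440 / 1093/9240 = 273/1093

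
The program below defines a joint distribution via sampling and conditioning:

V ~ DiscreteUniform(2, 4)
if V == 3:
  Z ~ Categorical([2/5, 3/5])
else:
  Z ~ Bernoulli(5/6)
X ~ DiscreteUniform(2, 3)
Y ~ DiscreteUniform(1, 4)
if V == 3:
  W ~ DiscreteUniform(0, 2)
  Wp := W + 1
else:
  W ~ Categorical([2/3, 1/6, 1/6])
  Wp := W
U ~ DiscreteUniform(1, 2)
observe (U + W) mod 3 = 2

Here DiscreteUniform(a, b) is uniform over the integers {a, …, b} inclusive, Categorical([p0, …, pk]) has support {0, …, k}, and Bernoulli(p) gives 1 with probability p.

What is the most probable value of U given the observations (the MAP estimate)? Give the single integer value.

Enumerate traces; 96 have nonzero weight after conditioning:
  (V=2, Z=0, X=2, Y=1, W=0, U=2) weight 1/432
  (V=2, Z=0, X=2, Y=1, W=1, U=1) weight 1/1728
  (V=2, Z=0, X=2, Y=2, W=0, U=2) weight 1/432
  (V=2, Z=0, X=2, Y=2, W=1, U=1) weight 1/1728
  (V=2, Z=0, X=2, Y=3, W=0, U=2) weight 1/432
  (V=2, Z=0, X=2, Y=3, W=1, U=1) weight 1/1728
  (V=2, Z=0, X=2, Y=4, W=0, U=2) weight 1/432
  (V=2, Z=0, X=2, Y=4, W=1, U=1) weight 1/1728
  … 88 more
Group by U:
  weight(U=1) = 1/9
  weight(U=2) = 5/18
Total weight = 1/9 + 5/18 = 7/18
P(U=1 | obs) = 1/9 / 7/18 = 2/7
P(U=2 | obs) = 5/18 / 7/18 = 5/7
argmax = 2

argmax_v P(U = v | obs) = 2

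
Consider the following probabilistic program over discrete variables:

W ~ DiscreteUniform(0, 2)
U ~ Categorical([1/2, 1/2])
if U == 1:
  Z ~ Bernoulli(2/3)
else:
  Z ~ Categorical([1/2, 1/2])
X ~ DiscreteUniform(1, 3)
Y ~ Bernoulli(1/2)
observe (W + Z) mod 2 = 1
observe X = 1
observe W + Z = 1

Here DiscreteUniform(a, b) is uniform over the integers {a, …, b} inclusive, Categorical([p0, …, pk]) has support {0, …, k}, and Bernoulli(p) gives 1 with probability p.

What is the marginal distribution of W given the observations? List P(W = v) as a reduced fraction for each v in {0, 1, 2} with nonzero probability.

Enumerate traces; 8 have nonzero weight after conditioning:
  (W=0, U=0, Z=1, X=1, Y=0) weight 1/72
  (W=0, U=0, Z=1, X=1, Y=1) weight 1/72
  (W=0, U=1, Z=1, X=1, Y=0) weight 1/54
  (W=0, U=1, Z=1, X=1, Y=1) weight 1/54
  (W=1, U=0, Z=0, X=1, Y=0) weight 1/72
  (W=1, U=0, Z=0, X=1, Y=1) weight 1/72
  (W=1, U=1, Z=0, X=1, Y=0) weight 1/108
  (W=1, U=1, Z=0, X=1, Y=1) weight 1/108
Group by W:
  weight(W=0) = 7/108
  weight(W=1) = 5/108
Total weight = 7/108 + 5/108 = 1/9
P(W=0 | obs) = 7/108 / 1/9 = 7/12
P(W=1 | obs) = 5/108 / 1/9 = 5/12

P(W=0) = 7/12, P(W=1) = 5/12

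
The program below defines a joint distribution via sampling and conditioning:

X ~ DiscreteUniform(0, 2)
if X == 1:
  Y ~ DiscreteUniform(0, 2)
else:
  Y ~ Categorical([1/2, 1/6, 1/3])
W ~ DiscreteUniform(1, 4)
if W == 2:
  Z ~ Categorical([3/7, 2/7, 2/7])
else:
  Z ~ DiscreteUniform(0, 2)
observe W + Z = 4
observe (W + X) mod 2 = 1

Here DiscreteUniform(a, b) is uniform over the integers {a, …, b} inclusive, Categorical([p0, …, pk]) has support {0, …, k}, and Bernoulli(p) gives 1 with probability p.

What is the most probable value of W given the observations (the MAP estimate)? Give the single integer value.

argmax_v P(W = v | obs) = 3

Enumerate traces; 12 have nonzero weight after conditioning:
  (X=0, Y=0, W=3, Z=1) weight 1/72
  (X=0, Y=1, W=3, Z=1) weight 1/216
  (X=0, Y=2, W=3, Z=1) weight 1/108
  (X=1, Y=0, W=2, Z=2) weight 1/126
  (X=1, Y=0, W=4, Z=0) weight 1/108
  (X=1, Y=1, W=2, Z=2) weight 1/126
  (X=1, Y=1, W=4, Z=0) weight 1/108
  (X=1, Y=2, W=2, Z=2) weight 1/126
  … 4 more
Group by W:
  weight(W=2) = 1/42
  weight(W=3) = 1/18
  weight(W=4) = 1/36
Total weight = 1/42 + 1/18 + 1/36 = 3/28
P(W=2 | obs) = 1/42 / 3/28 = 2/9
P(W=3 | obs) = 1/18 / 3/28 = 14/27
P(W=4 | obs) = 1/36 / 3/28 = 7/27
argmax = 3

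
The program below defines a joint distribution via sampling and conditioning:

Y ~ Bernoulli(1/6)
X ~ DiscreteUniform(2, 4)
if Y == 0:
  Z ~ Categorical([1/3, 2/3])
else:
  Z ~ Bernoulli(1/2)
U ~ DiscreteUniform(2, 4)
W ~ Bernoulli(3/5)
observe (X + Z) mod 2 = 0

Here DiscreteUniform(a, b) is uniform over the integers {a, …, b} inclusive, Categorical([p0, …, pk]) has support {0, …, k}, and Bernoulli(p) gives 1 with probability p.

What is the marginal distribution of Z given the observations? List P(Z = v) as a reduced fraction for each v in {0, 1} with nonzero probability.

P(Z=0) = 26/49, P(Z=1) = 23/49

Enumerate traces; 36 have nonzero weight after conditioning:
  (Y=0, X=2, Z=0, U=2, W=0) weight 1/81
  (Y=0, X=2, Z=0, U=2, W=1) weight 1/54
  (Y=0, X=2, Z=0, U=3, W=0) weight 1/81
  (Y=0, X=2, Z=0, U=3, W=1) weight 1/54
  (Y=0, X=2, Z=0, U=4, W=0) weight 1/81
  (Y=0, X=2, Z=0, U=4, W=1) weight 1/54
  (Y=0, X=3, Z=1, U=2, W=0) weight 2/81
  (Y=0, X=3, Z=1, U=2, W=1) weight 1/27
  … 28 more
Group by Z:
  weight(Z=0) = 13/54
  weight(Z=1) = 23/108
Total weight = 13/54 + 23/108 = 49/108
P(Z=0 | obs) = 13/54 / 49/108 = 26/49
P(Z=1 | obs) = 23/108 / 49/108 = 23/49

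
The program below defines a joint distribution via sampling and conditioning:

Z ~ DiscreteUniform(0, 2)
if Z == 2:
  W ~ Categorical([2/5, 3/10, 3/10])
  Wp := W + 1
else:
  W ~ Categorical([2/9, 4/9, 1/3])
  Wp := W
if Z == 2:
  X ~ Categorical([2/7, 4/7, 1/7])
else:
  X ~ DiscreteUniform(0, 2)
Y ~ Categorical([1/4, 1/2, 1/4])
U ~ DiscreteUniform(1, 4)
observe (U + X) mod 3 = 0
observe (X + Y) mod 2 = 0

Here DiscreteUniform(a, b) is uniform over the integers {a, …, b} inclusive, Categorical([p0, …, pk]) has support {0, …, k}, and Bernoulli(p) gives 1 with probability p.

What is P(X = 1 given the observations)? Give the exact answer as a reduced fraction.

Enumerate traces; 63 have nonzero weight after conditioning:
  (Z=0, W=0, X=0, Y=0, U=3) weight 1/648
  (Z=0, W=0, X=0, Y=2, U=3) weight 1/648
  (Z=0, W=0, X=1, Y=1, U=2) weight 1/324
  (Z=0, W=0, X=2, Y=0, U=1) weight 1/648
  (Z=0, W=0, X=2, Y=0, U=4) weight 1/648
  (Z=0, W=0, X=2, Y=2, U=1) weight 1/648
  (Z=0, W=0, X=2, Y=2, U=4) weight 1/648
  (Z=0, W=1, X=0, Y=0, U=3) weight 1/324
  … 55 more
Group by X:
  weight(X=0) = 5/126
  weight(X=1) = 13/252
  weight(X=2) = 17/252
Total weight = 5/126 + 13/252 + 17/252 = 10/63
P(X=0 | obs) = 5/126 / 10/63 = 1/4
P(X=1 | obs) = 13/252 / 10/63 = 13/40
P(X=2 | obs) = 17/252 / 10/63 = 17/40

P(X = 1 | obs) = 13/40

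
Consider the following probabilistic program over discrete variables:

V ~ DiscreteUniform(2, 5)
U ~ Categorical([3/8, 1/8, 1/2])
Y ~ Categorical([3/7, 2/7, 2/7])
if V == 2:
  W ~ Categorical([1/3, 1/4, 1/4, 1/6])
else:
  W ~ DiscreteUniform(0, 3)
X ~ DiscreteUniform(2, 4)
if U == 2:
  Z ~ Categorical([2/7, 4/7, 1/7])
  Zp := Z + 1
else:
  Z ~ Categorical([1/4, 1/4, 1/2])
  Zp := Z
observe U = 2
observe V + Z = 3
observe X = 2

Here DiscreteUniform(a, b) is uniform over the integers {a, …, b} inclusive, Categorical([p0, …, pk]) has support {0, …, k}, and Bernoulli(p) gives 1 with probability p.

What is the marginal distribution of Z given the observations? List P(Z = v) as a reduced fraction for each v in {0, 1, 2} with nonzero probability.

Enumerate traces; 24 have nonzero weight after conditioning:
  (V=2, U=2, Y=0, W=0, X=2, Z=1) weight 1/294
  (V=2, U=2, Y=0, W=1, X=2, Z=1) weight 1/392
  (V=2, U=2, Y=0, W=2, X=2, Z=1) weight 1/392
  (V=2, U=2, Y=0, W=3, X=2, Z=1) weight 1/588
  (V=2, U=2, Y=1, W=0, X=2, Z=1) weight 1/441
  (V=2, U=2, Y=1, W=1, X=2, Z=1) weight 1/588
  (V=2, U=2, Y=1, W=2, X=2, Z=1) weight 1/588
  (V=2, U=2, Y=1, W=3, X=2, Z=1) weight 1/882
  (V=3, U=2, Y=0, W=0, X=2, Z=0) weight 1/784
  … 15 more
Group by Z:
  weight(Z=0) = 1/84
  weight(Z=1) = 1/42
Total weight = 1/84 + 1/42 = 1/28
P(Z=0 | obs) = 1/84 / 1/28 = 1/3
P(Z=1 | obs) = 1/42 / 1/28 = 2/3

P(Z=0) = 1/3, P(Z=1) = 2/3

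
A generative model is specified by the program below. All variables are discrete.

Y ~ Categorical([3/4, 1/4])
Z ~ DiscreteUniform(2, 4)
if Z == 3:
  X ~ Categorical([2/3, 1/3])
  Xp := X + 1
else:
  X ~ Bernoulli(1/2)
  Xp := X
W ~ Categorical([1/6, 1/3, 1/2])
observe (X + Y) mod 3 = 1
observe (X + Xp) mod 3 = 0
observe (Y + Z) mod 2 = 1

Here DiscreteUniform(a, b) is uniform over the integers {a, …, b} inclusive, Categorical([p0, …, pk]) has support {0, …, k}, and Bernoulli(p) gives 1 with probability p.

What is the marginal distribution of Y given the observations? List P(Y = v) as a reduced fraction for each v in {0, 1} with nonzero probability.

P(Y=0) = 1/2, P(Y=1) = 1/2

Enumerate traces; 9 have nonzero weight after conditioning:
  (Y=0, Z=3, X=1, W=0) weight 1/72
  (Y=0, Z=3, X=1, W=1) weight 1/36
  (Y=0, Z=3, X=1, W=2) weight 1/24
  (Y=1, Z=2, X=0, W=0) weight 1/144
  (Y=1, Z=2, X=0, W=1) weight 1/72
  (Y=1, Z=2, X=0, W=2) weight 1/48
  (Y=1, Z=4, X=0, W=0) weight 1/144
  (Y=1, Z=4, X=0, W=1) weight 1/72
  … 1 more
Group by Y:
  weight(Y=0) = 1/12
  weight(Y=1) = 1/12
Total weight = 1/12 + 1/12 = 1/6
P(Y=0 | obs) = 1/12 / 1/6 = 1/2
P(Y=1 | obs) = 1/12 / 1/6 = 1/2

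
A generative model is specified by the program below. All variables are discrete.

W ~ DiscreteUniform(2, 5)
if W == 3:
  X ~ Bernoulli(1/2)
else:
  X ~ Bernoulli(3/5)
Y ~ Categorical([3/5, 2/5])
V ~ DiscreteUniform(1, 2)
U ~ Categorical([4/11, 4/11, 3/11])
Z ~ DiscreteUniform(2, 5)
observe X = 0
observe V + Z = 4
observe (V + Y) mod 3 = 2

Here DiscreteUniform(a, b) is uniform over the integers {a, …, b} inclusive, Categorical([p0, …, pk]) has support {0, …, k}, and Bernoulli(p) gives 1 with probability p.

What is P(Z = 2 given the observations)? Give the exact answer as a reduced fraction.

Enumerate traces; 24 have nonzero weight after conditioning:
  (W=2, X=0, Y=0, V=2, U=0, Z=2) weight 3/1100
  (W=2, X=0, Y=0, V=2, U=1, Z=2) weight 3/1100
  (W=2, X=0, Y=0, V=2, U=2, Z=2) weight 9/4400
  (W=2, X=0, Y=1, V=1, U=0, Z=3) weight 1/550
  (W=2, X=0, Y=1, V=1, U=1, Z=3) weight 1/550
  (W=2, X=0, Y=1, V=1, U=2, Z=3) weight 3/2200
  (W=3, X=0, Y=0, V=2, U=0, Z=2) weight 3/880
  (W=3, X=0, Y=0, V=2, U=1, Z=2) weight 3/880
  … 16 more
Group by Z:
  weight(Z=2) = 51/1600
  weight(Z=3) = 17/800
Total weight = 51/1600 + 17/800 = 17/320
P(Z=2 | obs) = 51/1600 / 17/320 = 3/5
P(Z=3 | obs) = 17/800 / 17/320 = 2/5

P(Z = 2 | obs) = 3/5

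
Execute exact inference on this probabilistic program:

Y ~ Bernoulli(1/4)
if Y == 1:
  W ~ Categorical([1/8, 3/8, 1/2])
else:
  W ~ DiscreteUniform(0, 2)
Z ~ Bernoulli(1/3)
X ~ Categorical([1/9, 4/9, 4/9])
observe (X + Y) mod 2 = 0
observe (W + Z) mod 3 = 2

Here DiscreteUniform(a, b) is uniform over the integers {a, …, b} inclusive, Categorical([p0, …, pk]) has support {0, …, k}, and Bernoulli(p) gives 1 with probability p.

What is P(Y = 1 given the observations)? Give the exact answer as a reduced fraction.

Enumerate traces; 6 have nonzero weight after conditioning:
  (Y=0, W=1, Z=1, X=0) weight 1/108
  (Y=0, W=1, Z=1, X=2) weight 1/27
  (Y=0, W=2, Z=0, X=0) weight 1/54
  (Y=0, W=2, Z=0, X=2) weight 2/27
  (Y=1, W=1, Z=1, X=1) weight 1/72
  (Y=1, W=2, Z=0, X=1) weight 1/27
Group by Y:
  weight(Y=0) = 5/36
  weight(Y=1) = 11/216
Total weight = 5/36 + 11/216 = 41/216
P(Y=0 | obs) = 5/36 / 41/216 = 30/41
P(Y=1 | obs) = 11/216 / 41/216 = 11/41

P(Y = 1 | obs) = 11/41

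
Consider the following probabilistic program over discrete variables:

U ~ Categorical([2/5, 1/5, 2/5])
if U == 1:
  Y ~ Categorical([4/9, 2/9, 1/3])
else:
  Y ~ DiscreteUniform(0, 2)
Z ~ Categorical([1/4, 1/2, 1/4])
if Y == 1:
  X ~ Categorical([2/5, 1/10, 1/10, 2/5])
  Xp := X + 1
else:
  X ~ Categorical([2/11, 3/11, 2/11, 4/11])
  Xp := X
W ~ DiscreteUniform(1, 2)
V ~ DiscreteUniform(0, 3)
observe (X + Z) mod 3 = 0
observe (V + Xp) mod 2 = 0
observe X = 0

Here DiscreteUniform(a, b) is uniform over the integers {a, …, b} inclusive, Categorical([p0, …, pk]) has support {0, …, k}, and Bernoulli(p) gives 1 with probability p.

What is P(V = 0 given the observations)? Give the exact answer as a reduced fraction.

P(V = 0 | obs) = 155/618

Enumerate traces; 36 have nonzero weight after conditioning:
  (U=0, Y=0, Z=0, X=0, W=1, V=0) weight 1/1320
  (U=0, Y=0, Z=0, X=0, W=1, V=2) weight 1/1320
  (U=0, Y=0, Z=0, X=0, W=2, V=0) weight 1/1320
  (U=0, Y=0, Z=0, X=0, W=2, V=2) weight 1/1320
  (U=0, Y=1, Z=0, X=0, W=1, V=1) weight 1/600
  (U=0, Y=1, Z=0, X=0, W=1, V=3) weight 1/600
  (U=0, Y=1, Z=0, X=0, W=2, V=1) weight 1/600
  (U=0, Y=1, Z=0, X=0, W=2, V=3) weight 1/600
  … 28 more
Group by V:
  weight(V=0) = 31/3960
  weight(V=1) = 7/900
  weight(V=2) = 31/3960
  weight(V=3) = 7/900
Total weight = 31/3960 + 7/900 + 31/3960 + 7/900 = 103/3300
P(V=0 | obs) = 31/3960 / 103/3300 = 155/618
P(V=1 | obs) = 7/900 / 103/3300 = 77/309
P(V=2 | obs) = 31/3960 / 103/3300 = 155/618
P(V=3 | obs) = 7/900 / 103/3300 = 77/309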